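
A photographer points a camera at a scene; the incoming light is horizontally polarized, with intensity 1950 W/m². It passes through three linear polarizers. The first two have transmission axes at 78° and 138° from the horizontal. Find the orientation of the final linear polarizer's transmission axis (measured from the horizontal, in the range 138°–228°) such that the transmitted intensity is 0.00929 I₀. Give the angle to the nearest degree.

I₁ = I₀ cos²(78° − 0°) = I₀ cos²(78°) = 0.04323 I₀.
I₂ = I₁ cos²(138° − 78°) = 0.04323 I₀ · cos²(60°) = 0.01081 I₀.
Need I₃/I₀ = 0.00929, so cos²(θ − 138°) = 0.00929 / 0.01081 = 0.8596.
θ − 138° = arccos(√0.8596) = 22.0°, giving θ ≈ 138 + 22.0 = 160.0°.

θ ≈ 160°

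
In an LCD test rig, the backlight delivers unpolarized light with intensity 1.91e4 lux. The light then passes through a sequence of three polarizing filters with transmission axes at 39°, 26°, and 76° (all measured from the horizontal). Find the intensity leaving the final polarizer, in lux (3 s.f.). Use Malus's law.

Unpolarized light through the first polarizer → I₁ = 1.91e4 lux/2 = 9550 lux, polarized at 39°.
I₂ = I₁ · cos²(13°) = 9550 · 0.9494 = 9067 lux.
I₃ = I₂ · cos²(50°) = 9067 · 0.4132 = 3746 lux.

I ≈ 3750 lux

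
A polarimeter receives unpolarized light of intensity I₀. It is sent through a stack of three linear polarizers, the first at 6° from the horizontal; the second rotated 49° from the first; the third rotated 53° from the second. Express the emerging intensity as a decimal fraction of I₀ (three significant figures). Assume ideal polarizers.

Unpolarized light through the first polarizer → I₁ = ½ I₀, now polarized at 6°.
I₂ = I₁ cos²(49°) = 0.5 · 0.4304 I₀ = 0.2152 I₀.
I₃ = I₂ cos²(53°) = 0.2152 · 0.3622 I₀ = 0.07794 I₀.
Transmitted fraction = 0.07794.

≈ 0.0779 I₀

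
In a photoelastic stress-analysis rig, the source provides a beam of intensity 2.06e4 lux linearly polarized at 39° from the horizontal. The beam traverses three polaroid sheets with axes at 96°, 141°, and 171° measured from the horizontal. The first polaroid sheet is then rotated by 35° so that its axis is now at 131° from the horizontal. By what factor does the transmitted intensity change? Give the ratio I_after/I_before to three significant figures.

Before rotation:
I₁ = I₀ cos²(96° − 39°) = I₀ cos²(57°) = 0.2966 I₀.
I₂ = I₁ cos²(141° − 96°) = 0.2966 I₀ · cos²(45°) = 0.1483 I₀.
I₃ = I₂ cos²(171° − 141°) = 0.1483 I₀ · cos²(30°) = 0.1112 I₀.
After rotation:
I₁ = I₀ cos²(131° − 39°) = I₀ cos²(88°) = 0.001218 I₀.
I₂ = I₁ cos²(141° − 131°) = 0.001218 I₀ · cos²(10°) = 0.001181 I₀.
I₃ = I₂ cos²(171° − 141°) = 0.001181 I₀ · cos²(30°) = 0.0008859 I₀.
Ratio = 0.0008859 / 0.1112 = 0.007964.

I_new/I_old ≈ 0.00796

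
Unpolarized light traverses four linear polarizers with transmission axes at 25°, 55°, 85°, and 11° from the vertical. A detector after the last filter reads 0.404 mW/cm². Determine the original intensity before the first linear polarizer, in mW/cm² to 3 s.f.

I₀ ≈ 18.9 mW/cm²

Unpolarized light through the first polarizer → I₁ = ½ I₀, now polarized at 25°.
I₂ = I₁ cos²(55° − 25°) = 0.5 I₀ · cos²(30°) = 0.375 I₀.
I₃ = I₂ cos²(85° − 55°) = 0.375 I₀ · cos²(30°) = 0.2813 I₀.
I₄ = I₃ cos²(11° − 85°) = 0.2813 I₀ · cos²(74°) = 0.02137 I₀.
So 0.404 mW/cm² = 0.02137 I₀, giving I₀ = 0.404/0.02137 = 18.91 mW/cm².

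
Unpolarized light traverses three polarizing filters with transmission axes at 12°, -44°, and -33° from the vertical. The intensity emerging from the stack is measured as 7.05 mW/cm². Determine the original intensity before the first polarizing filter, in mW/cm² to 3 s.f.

I₀ ≈ 46.8 mW/cm²

Unpolarized light through the first polarizer → I₁ = ½ I₀, now polarized at 12°.
I₂ = I₁ cos²(-44° − 12°) = 0.5 I₀ · cos²(56°) = 0.1563 I₀.
I₃ = I₂ cos²(-33° + 44°) = 0.1563 I₀ · cos²(11°) = 0.1507 I₀.
So 7.05 mW/cm² = 0.1507 I₀, giving I₀ = 7.05/0.1507 = 46.8 mW/cm².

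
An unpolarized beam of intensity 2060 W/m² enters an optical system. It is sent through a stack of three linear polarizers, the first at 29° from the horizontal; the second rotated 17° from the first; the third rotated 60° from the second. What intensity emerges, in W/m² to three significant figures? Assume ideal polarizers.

I ≈ 235 W/m²

Unpolarized light through the first polarizer → I₁ = 2060 W/m²/2 = 1030 W/m², polarized at 29°.
I₂ = I₁ · cos²(17°) = 1030 · 0.9145 = 942 W/m².
I₃ = I₂ · cos²(60°) = 942 · 0.25 = 235.5 W/m².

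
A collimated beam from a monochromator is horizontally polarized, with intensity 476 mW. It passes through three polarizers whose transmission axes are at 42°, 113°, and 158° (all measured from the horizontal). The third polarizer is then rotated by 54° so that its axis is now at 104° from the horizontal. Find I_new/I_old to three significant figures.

I_new/I_old ≈ 1.95

Before rotation:
I₁ = I₀ cos²(42° − 0°) = I₀ cos²(42°) = 0.5523 I₀.
I₂ = I₁ cos²(113° − 42°) = 0.5523 I₀ · cos²(71°) = 0.05854 I₀.
I₃ = I₂ cos²(158° − 113°) = 0.05854 I₀ · cos²(45°) = 0.02927 I₀.
After rotation:
I₁ = I₀ cos²(42° − 0°) = I₀ cos²(42°) = 0.5523 I₀.
I₂ = I₁ cos²(113° − 42°) = 0.5523 I₀ · cos²(71°) = 0.05854 I₀.
I₃ = I₂ cos²(104° − 113°) = 0.05854 I₀ · cos²(9°) = 0.0571 I₀.
Ratio = 0.0571 / 0.02927 = 1.951.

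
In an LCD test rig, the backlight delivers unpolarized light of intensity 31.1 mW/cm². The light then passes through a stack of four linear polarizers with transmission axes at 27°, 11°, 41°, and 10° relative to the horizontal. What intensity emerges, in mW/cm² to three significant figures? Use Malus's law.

Unpolarized light through the first polarizer → I₁ = 31.1 mW/cm²/2 = 15.55 mW/cm², polarized at 27°.
I₂ = I₁ · cos²(16°) = 15.55 · 0.924 = 14.37 mW/cm².
I₃ = I₂ · cos²(30°) = 14.37 · 0.75 = 10.78 mW/cm².
I₄ = I₃ · cos²(31°) = 10.78 · 0.7347 = 7.918 mW/cm².

I ≈ 7.92 mW/cm²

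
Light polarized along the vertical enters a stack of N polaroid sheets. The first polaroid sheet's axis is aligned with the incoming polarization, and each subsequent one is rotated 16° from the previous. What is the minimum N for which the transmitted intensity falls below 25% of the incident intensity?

First polarizer is aligned with the polarization: full transmission.
Each further stage multiplies by cos²(16°) = 0.924.
After N polarizers: T = 0.924^(N−1). Require T < 0.25 ⇒ N−1 > ln(0.25)/ln(0.924) = 17.54, so N−1 ≥ 18 and N = 19.
Check: N=19 gives T = 0.2412 < 0.25; N=18 gives T = 0.261.

N = 19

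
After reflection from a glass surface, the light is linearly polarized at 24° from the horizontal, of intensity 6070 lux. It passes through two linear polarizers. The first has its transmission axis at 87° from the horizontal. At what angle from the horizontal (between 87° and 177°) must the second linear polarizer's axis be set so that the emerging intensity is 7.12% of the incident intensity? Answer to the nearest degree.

θ ≈ 141°

I₁ = I₀ cos²(87° − 24°) = I₀ cos²(63°) = 0.2061 I₀.
Need I₂/I₀ = 0.0712, so cos²(θ − 87°) = 0.0712 / 0.2061 = 0.3455.
θ − 87° = arccos(√0.3455) = 54.0°, giving θ ≈ 87 + 54.0 = 141.0°.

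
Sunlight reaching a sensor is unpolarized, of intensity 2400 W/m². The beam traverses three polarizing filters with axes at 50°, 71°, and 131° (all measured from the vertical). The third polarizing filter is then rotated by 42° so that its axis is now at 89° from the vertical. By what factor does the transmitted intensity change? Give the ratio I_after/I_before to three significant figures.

I_new/I_old ≈ 3.62

Before rotation:
Unpolarized light through the first polarizer → I₁ = ½ I₀, now polarized at 50°.
I₂ = I₁ cos²(71° − 50°) = 0.5 I₀ · cos²(21°) = 0.4358 I₀.
I₃ = I₂ cos²(131° − 71°) = 0.4358 I₀ · cos²(60°) = 0.1089 I₀.
After rotation:
Unpolarized light through the first polarizer → I₁ = ½ I₀, now polarized at 50°.
I₂ = I₁ cos²(71° − 50°) = 0.5 I₀ · cos²(21°) = 0.4358 I₀.
I₃ = I₂ cos²(89° − 71°) = 0.4358 I₀ · cos²(18°) = 0.3942 I₀.
Ratio = 0.3942 / 0.1089 = 3.618.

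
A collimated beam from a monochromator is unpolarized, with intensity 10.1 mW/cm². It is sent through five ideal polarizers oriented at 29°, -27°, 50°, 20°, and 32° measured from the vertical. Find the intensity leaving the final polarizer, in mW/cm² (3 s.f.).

I ≈ 0.0573 mW/cm²

Unpolarized light through the first polarizer → I₁ = 10.1 mW/cm²/2 = 5.05 mW/cm², polarized at 29°.
I₂ = I₁ · cos²(56°) = 5.05 · 0.3127 = 1.579 mW/cm².
I₃ = I₂ · cos²(77°) = 1.579 · 0.0506 = 0.07991 mW/cm².
I₄ = I₃ · cos²(30°) = 0.07991 · 0.75 = 0.05993 mW/cm².
I₅ = I₄ · cos²(12°) = 0.05993 · 0.9568 = 0.05734 mW/cm².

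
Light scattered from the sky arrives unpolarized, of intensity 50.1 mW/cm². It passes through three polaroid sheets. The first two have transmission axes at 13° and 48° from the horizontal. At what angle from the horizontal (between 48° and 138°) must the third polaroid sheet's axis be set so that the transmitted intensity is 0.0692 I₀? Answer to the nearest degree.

θ ≈ 111°

Unpolarized light through the first polarizer → I₁ = ½ I₀, now polarized at 13°.
I₂ = I₁ cos²(48° − 13°) = 0.5 I₀ · cos²(35°) = 0.3355 I₀.
Need I₃/I₀ = 0.0692, so cos²(θ − 48°) = 0.0692 / 0.3355 = 0.2063.
θ − 48° = arccos(√0.2063) = 63.0°, giving θ ≈ 48 + 63.0 = 111.0°.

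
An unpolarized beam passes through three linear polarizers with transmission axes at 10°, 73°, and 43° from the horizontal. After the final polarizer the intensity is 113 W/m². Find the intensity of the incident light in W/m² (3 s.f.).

I₀ ≈ 1460 W/m²

Unpolarized light through the first polarizer → I₁ = ½ I₀, now polarized at 10°.
I₂ = I₁ cos²(73° − 10°) = 0.5 I₀ · cos²(63°) = 0.1031 I₀.
I₃ = I₂ cos²(43° − 73°) = 0.1031 I₀ · cos²(30°) = 0.07729 I₀.
So 113 W/m² = 0.07729 I₀, giving I₀ = 113/0.07729 = 1462 W/m².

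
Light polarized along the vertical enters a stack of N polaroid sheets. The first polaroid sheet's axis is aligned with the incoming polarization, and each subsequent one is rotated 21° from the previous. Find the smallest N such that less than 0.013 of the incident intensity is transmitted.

N = 33

First polarizer is aligned with the polarization: full transmission.
Each further stage multiplies by cos²(21°) = 0.8716.
After N polarizers: T = 0.8716^(N−1). Require T < 0.013 ⇒ N−1 > ln(0.013)/ln(0.8716) = 31.59, so N−1 ≥ 32 and N = 33.
Check: N=33 gives T = 0.01229 < 0.013; N=32 gives T = 0.01411.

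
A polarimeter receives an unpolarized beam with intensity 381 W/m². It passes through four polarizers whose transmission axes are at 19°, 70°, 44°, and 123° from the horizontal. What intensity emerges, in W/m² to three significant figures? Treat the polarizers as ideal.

Unpolarized light through the first polarizer → I₁ = 381 W/m²/2 = 190.5 W/m², polarized at 19°.
I₂ = I₁ · cos²(51°) = 190.5 · 0.396 = 75.45 W/m².
I₃ = I₂ · cos²(26°) = 75.45 · 0.8078 = 60.95 W/m².
I₄ = I₃ · cos²(79°) = 60.95 · 0.03641 = 2.219 W/m².

I ≈ 2.22 W/m²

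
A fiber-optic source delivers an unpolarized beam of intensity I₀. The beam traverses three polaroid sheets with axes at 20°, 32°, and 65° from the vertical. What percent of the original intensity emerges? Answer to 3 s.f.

≈ 33.6%

Unpolarized light through the first polarizer → I₁ = ½ I₀, now polarized at 20°.
I₂ = I₁ cos²(32° − 20°) = 0.5 I₀ · cos²(12°) = 0.4784 I₀.
I₃ = I₂ cos²(65° − 32°) = 0.4784 I₀ · cos²(33°) = 0.3365 I₀.
That is 33.65% of the incident intensity.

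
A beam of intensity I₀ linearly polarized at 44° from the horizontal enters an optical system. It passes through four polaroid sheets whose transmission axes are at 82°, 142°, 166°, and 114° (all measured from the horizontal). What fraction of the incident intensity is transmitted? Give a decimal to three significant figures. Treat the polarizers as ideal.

I₁ = I₀ cos²(82° − 44°) = I₀ cos²(38°) = 0.621 I₀.
I₂ = I₁ cos²(142° − 82°) = 0.621 I₀ · cos²(60°) = 0.1552 I₀.
I₃ = I₂ cos²(166° − 142°) = 0.1552 I₀ · cos²(24°) = 0.1296 I₀.
I₄ = I₃ cos²(114° − 166°) = 0.1296 I₀ · cos²(52°) = 0.04911 I₀.
Transmitted fraction = 0.04911.

≈ 0.0491 I₀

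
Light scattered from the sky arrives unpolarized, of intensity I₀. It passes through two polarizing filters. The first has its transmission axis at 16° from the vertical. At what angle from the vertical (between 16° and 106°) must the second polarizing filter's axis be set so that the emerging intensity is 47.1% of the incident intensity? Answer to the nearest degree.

θ ≈ 30°

Unpolarized light through the first polarizer → I₁ = ½ I₀, now polarized at 16°.
Need I₂/I₀ = 0.471, so cos²(θ − 16°) = 0.471 / 0.5 = 0.942.
θ − 16° = arccos(√0.942) = 13.9°, giving θ ≈ 16 + 13.9 = 29.9°.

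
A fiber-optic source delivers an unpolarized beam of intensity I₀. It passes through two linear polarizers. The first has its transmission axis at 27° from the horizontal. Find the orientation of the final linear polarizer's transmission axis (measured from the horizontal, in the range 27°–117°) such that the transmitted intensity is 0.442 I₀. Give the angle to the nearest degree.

θ ≈ 47°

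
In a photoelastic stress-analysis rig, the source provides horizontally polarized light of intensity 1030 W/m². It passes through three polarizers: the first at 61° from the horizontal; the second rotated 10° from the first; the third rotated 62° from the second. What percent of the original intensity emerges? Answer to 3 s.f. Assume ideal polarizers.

≈ 5.02%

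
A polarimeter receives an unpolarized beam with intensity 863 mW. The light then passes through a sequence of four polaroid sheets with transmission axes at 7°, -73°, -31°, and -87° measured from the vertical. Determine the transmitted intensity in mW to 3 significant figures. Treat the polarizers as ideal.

I ≈ 2.25 mW

Unpolarized light through the first polarizer → I₁ = 863 mW/2 = 431.5 mW, polarized at 7°.
I₂ = I₁ · cos²(80°) = 431.5 · 0.03015 = 13.01 mW.
I₃ = I₂ · cos²(42°) = 13.01 · 0.5523 = 7.186 mW.
I₄ = I₃ · cos²(56°) = 7.186 · 0.3127 = 2.247 mW.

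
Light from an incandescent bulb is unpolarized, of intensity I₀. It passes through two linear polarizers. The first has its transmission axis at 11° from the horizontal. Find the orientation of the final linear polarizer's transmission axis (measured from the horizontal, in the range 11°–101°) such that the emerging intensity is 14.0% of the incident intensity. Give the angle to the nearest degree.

Unpolarized light through the first polarizer → I₁ = ½ I₀, now polarized at 11°.
Need I₂/I₀ = 0.14, so cos²(θ − 11°) = 0.14 / 0.5 = 0.28.
θ − 11° = arccos(√0.28) = 58.1°, giving θ ≈ 11 + 58.1 = 69.1°.

θ ≈ 69°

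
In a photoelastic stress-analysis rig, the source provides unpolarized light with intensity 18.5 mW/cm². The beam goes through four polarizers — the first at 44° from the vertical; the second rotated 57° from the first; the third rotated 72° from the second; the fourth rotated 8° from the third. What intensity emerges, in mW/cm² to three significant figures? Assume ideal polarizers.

Unpolarized light through the first polarizer → I₁ = 18.5 mW/cm²/2 = 9.25 mW/cm², polarized at 44°.
I₂ = I₁ · cos²(57°) = 9.25 · 0.2966 = 2.744 mW/cm².
I₃ = I₂ · cos²(72°) = 2.744 · 0.09549 = 0.262 mW/cm².
I₄ = I₃ · cos²(8°) = 0.262 · 0.9806 = 0.2569 mW/cm².

I ≈ 0.257 mW/cm²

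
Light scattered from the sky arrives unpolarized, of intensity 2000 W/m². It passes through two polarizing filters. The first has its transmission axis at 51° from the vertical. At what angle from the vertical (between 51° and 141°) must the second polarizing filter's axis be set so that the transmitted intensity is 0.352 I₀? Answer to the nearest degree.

Unpolarized light through the first polarizer → I₁ = ½ I₀, now polarized at 51°.
Need I₂/I₀ = 0.352, so cos²(θ − 51°) = 0.352 / 0.5 = 0.704.
θ − 51° = arccos(√0.704) = 33.0°, giving θ ≈ 51 + 33.0 = 84.0°.

θ ≈ 84°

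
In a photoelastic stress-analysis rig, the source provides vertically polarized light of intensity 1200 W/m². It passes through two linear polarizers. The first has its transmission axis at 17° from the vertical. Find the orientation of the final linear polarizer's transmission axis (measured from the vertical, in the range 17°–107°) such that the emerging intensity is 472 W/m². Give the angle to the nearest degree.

θ ≈ 66°

I₁ = I₀ cos²(17° − 0°) = I₀ cos²(17°) = 0.9145 I₀.
Target fraction: 472 / 1200 W/m² = 0.3933 of I₀.
Need I₂/I₀ = 0.3933, so cos²(θ − 17°) = 0.3933 / 0.9145 = 0.4301.
θ − 17° = arccos(√0.4301) = 49.0°, giving θ ≈ 17 + 49.0 = 66.0°.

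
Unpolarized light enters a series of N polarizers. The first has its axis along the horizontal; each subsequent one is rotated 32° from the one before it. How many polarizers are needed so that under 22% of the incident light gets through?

N = 4

First polarizer halves the unpolarized light: factor 1/2.
Each further stage multiplies by cos²(32°) = 0.7192.
After N polarizers: T = 0.5·0.7192^(N−1). Require T < 0.22 ⇒ N−1 > ln(0.22/0.5)/ln(0.7192) = 2.49, so N−1 ≥ 3 and N = 4.
Check: N=4 gives T = 0.186 < 0.22; N=3 gives T = 0.2586.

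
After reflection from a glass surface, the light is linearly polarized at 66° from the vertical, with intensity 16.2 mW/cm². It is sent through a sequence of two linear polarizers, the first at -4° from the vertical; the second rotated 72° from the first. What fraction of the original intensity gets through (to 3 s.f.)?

By Malus's law, I₁ = 16.2 mW/cm² · cos²(70°) = 1.895 mW/cm².
I₂ = I₁ · cos²(72°) = 1.895 · 0.09549 = 0.181 mW/cm².
Transmitted fraction = 0.01117.

I/I₀ ≈ 0.0112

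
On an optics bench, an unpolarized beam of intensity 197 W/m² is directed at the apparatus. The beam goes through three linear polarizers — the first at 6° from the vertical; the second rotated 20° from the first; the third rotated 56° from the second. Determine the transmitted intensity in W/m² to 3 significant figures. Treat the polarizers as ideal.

I ≈ 27.2 W/m²

Unpolarized light through the first polarizer → I₁ = 197 W/m²/2 = 98.5 W/m², polarized at 6°.
I₂ = I₁ · cos²(20°) = 98.5 · 0.883 = 86.98 W/m².
I₃ = I₂ · cos²(56°) = 86.98 · 0.3127 = 27.2 W/m².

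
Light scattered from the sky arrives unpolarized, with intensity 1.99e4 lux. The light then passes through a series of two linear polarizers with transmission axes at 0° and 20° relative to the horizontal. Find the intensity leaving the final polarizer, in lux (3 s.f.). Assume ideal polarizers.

I ≈ 8790 lux

Unpolarized light through the first polarizer → I₁ = 1.99e4 lux/2 = 9950 lux, polarized at 0°.
I₂ = I₁ · cos²(20°) = 9950 · 0.883 = 8786 lux.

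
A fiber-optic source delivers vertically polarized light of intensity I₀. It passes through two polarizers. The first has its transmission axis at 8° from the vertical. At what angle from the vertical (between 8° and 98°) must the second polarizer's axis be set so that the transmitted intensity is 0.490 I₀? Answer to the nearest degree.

θ ≈ 53°

I₁ = I₀ cos²(8° − 0°) = I₀ cos²(8°) = 0.9806 I₀.
Need I₂/I₀ = 0.49, so cos²(θ − 8°) = 0.49 / 0.9806 = 0.4997.
θ − 8° = arccos(√0.4997) = 45.0°, giving θ ≈ 8 + 45.0 = 53.0°.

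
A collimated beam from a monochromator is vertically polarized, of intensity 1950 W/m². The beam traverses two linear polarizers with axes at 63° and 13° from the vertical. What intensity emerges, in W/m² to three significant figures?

I ≈ 166 W/m²

I₁ = 1950 W/m² · cos²(63°) = 401.9 W/m².
I₂ = I₁ · cos²(50°) = 401.9 · 0.4132 = 166.1 W/m².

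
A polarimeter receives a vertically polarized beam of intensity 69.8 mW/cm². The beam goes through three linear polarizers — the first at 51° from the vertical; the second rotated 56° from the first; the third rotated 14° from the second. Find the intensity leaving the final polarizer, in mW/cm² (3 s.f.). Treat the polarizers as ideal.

By Malus's law, I₁ = 69.8 mW/cm² · cos²(51°) = 27.64 mW/cm².
I₂ = I₁ · cos²(56°) = 27.64 · 0.3127 = 8.644 mW/cm².
I₃ = I₂ · cos²(14°) = 8.644 · 0.9415 = 8.138 mW/cm².

I ≈ 8.14 mW/cm²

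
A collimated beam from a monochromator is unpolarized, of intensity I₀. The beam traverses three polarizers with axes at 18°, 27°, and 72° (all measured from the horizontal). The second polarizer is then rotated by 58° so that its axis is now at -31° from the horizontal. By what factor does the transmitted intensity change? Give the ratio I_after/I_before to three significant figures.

I_new/I_old ≈ 0.0447

Before rotation:
Unpolarized light through the first polarizer → I₁ = ½ I₀, now polarized at 18°.
I₂ = I₁ cos²(27° − 18°) = 0.5 I₀ · cos²(9°) = 0.4878 I₀.
I₃ = I₂ cos²(72° − 27°) = 0.4878 I₀ · cos²(45°) = 0.2439 I₀.
After rotation:
Unpolarized light through the first polarizer → I₁ = ½ I₀, now polarized at 18°.
I₂ = I₁ cos²(-31° − 18°) = 0.5 I₀ · cos²(49°) = 0.2152 I₀.
Angle between axes 2 and 3: 77°. I₃ = 0.2152 I₀ · cos²(77°) = 0.01089 I₀.
Ratio = 0.01089 / 0.2439 = 0.04465.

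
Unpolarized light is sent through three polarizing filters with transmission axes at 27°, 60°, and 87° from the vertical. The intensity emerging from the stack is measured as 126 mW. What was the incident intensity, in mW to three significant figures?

Unpolarized light through the first polarizer → I₁ = ½ I₀, now polarized at 27°.
I₂ = I₁ cos²(60° − 27°) = 0.5 I₀ · cos²(33°) = 0.3517 I₀.
I₃ = I₂ cos²(87° − 60°) = 0.3517 I₀ · cos²(27°) = 0.2792 I₀.
So 126 mW = 0.2792 I₀, giving I₀ = 126/0.2792 = 451.3 mW.

I₀ ≈ 451 mW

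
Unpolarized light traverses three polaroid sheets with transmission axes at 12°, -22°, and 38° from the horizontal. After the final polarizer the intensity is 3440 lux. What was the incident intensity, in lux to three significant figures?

I₀ ≈ 4.00e4 lux

Unpolarized light through the first polarizer → I₁ = ½ I₀, now polarized at 12°.
I₂ = I₁ cos²(-22° − 12°) = 0.5 I₀ · cos²(34°) = 0.3437 I₀.
I₃ = I₂ cos²(38° + 22°) = 0.3437 I₀ · cos²(60°) = 0.08591 I₀.
So 3440 lux = 0.08591 I₀, giving I₀ = 3440/0.08591 = 4.004e+04 lux.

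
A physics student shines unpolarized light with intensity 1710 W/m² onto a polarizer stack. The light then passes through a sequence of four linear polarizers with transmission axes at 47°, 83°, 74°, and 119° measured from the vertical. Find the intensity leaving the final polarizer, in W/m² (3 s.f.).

Unpolarized light through the first polarizer → I₁ = 1710 W/m²/2 = 855 W/m², polarized at 47°.
I₂ = I₁ · cos²(36°) = 855 · 0.6545 = 559.6 W/m².
I₃ = I₂ · cos²(9°) = 559.6 · 0.9755 = 545.9 W/m².
I₄ = I₃ · cos²(45°) = 545.9 · 0.5 = 273 W/m².

I ≈ 273 W/m²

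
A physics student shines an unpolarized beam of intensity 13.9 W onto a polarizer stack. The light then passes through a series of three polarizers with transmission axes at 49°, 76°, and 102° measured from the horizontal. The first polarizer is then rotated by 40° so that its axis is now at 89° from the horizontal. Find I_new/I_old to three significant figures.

Before rotation:
Unpolarized light through the first polarizer → I₁ = ½ I₀, now polarized at 49°.
I₂ = I₁ cos²(76° − 49°) = 0.5 I₀ · cos²(27°) = 0.3969 I₀.
I₃ = I₂ cos²(102° − 76°) = 0.3969 I₀ · cos²(26°) = 0.3207 I₀.
After rotation:
Unpolarized light through the first polarizer → I₁ = ½ I₀, now polarized at 89°.
I₂ = I₁ cos²(76° − 89°) = 0.5 I₀ · cos²(13°) = 0.4747 I₀.
I₃ = I₂ cos²(102° − 76°) = 0.4747 I₀ · cos²(26°) = 0.3835 I₀.
Ratio = 0.3835 / 0.3207 = 1.196.

I_new/I_old ≈ 1.20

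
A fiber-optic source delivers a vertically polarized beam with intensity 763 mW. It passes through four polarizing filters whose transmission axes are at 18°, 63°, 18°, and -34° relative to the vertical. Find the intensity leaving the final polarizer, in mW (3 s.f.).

I ≈ 65.4 mW

By Malus's law, I₁ = 763 mW · cos²(18°) = 690.1 mW.
I₂ = I₁ · cos²(45°) = 690.1 · 0.5 = 345.1 mW.
I₃ = I₂ · cos²(45°) = 345.1 · 0.5 = 172.5 mW.
I₄ = I₃ · cos²(52°) = 172.5 · 0.379 = 65.4 mW.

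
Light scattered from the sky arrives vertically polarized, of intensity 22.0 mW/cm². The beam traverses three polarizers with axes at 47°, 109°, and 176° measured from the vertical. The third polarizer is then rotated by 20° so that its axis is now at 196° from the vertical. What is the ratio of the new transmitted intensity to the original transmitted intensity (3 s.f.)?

I_new/I_old ≈ 0.0179

Before rotation:
I₁ = I₀ cos²(47° − 0°) = I₀ cos²(47°) = 0.4651 I₀.
I₂ = I₁ cos²(109° − 47°) = 0.4651 I₀ · cos²(62°) = 0.1025 I₀.
I₃ = I₂ cos²(176° − 109°) = 0.1025 I₀ · cos²(67°) = 0.01565 I₀.
After rotation:
I₁ = I₀ cos²(47° − 0°) = I₀ cos²(47°) = 0.4651 I₀.
I₂ = I₁ cos²(109° − 47°) = 0.4651 I₀ · cos²(62°) = 0.1025 I₀.
I₃ = I₂ cos²(196° − 109°) = 0.1025 I₀ · cos²(87°) = 0.0002808 I₀.
Ratio = 0.0002808 / 0.01565 = 0.01794.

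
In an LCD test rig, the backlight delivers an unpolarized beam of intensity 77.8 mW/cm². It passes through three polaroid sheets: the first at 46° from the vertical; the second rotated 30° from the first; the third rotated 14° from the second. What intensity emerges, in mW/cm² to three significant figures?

Unpolarized light through the first polarizer → I₁ = 77.8 mW/cm²/2 = 38.9 mW/cm², polarized at 46°.
I₂ = I₁ · cos²(30°) = 38.9 · 0.75 = 29.18 mW/cm².
I₃ = I₂ · cos²(14°) = 29.18 · 0.9415 = 27.47 mW/cm².

I ≈ 27.5 mW/cm²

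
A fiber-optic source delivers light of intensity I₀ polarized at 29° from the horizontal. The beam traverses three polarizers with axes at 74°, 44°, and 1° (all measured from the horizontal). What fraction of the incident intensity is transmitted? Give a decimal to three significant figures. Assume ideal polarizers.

≈ 0.201 I₀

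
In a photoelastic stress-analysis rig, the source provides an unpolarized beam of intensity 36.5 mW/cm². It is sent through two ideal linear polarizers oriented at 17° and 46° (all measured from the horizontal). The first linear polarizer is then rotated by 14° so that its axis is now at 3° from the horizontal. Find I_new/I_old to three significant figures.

Before rotation:
Unpolarized light through the first polarizer → I₁ = ½ I₀, now polarized at 17°.
I₂ = I₁ cos²(46° − 17°) = 0.5 I₀ · cos²(29°) = 0.3825 I₀.
After rotation:
Unpolarized light through the first polarizer → I₁ = ½ I₀, now polarized at 3°.
I₂ = I₁ cos²(46° − 3°) = 0.5 I₀ · cos²(43°) = 0.2674 I₀.
Ratio = 0.2674 / 0.3825 = 0.6992.

I_new/I_old ≈ 0.699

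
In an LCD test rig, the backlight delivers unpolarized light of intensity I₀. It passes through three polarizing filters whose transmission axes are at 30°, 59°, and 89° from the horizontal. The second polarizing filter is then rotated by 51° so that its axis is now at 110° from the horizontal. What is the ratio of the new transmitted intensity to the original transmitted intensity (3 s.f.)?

I_new/I_old ≈ 0.0458

Before rotation:
Unpolarized light through the first polarizer → I₁ = ½ I₀, now polarized at 30°.
I₂ = I₁ cos²(59° − 30°) = 0.5 I₀ · cos²(29°) = 0.3825 I₀.
I₃ = I₂ cos²(89° − 59°) = 0.3825 I₀ · cos²(30°) = 0.2869 I₀.
After rotation:
Unpolarized light through the first polarizer → I₁ = ½ I₀, now polarized at 30°.
I₂ = I₁ cos²(110° − 30°) = 0.5 I₀ · cos²(80°) = 0.01508 I₀.
I₃ = I₂ cos²(89° − 110°) = 0.01508 I₀ · cos²(21°) = 0.01314 I₀.
Ratio = 0.01314 / 0.2869 = 0.04581.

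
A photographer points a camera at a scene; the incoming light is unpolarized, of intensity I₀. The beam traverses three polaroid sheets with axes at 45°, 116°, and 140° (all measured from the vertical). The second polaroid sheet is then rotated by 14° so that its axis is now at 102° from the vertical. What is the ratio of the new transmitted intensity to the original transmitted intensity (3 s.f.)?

I_new/I_old ≈ 2.08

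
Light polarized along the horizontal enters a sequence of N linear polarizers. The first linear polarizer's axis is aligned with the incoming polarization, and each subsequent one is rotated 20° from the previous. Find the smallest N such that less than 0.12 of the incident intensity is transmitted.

N = 19

First polarizer is aligned with the polarization: full transmission.
Each further stage multiplies by cos²(20°) = 0.883.
After N polarizers: T = 0.883^(N−1). Require T < 0.12 ⇒ N−1 > ln(0.12)/ln(0.883) = 17.04, so N−1 ≥ 18 and N = 19.
Check: N=19 gives T = 0.1065 < 0.12; N=18 gives T = 0.1206.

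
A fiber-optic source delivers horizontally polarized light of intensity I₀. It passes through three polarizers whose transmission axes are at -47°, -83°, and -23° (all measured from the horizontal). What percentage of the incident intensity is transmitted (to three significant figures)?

I₁ = I₀ cos²(-47° − 0°) = I₀ cos²(47°) = 0.4651 I₀.
I₂ = I₁ cos²(-83° + 47°) = 0.4651 I₀ · cos²(36°) = 0.3044 I₀.
I₃ = I₂ cos²(-23° + 83°) = 0.3044 I₀ · cos²(60°) = 0.07611 I₀.
That is 7.611% of the incident intensity.

≈ 7.61%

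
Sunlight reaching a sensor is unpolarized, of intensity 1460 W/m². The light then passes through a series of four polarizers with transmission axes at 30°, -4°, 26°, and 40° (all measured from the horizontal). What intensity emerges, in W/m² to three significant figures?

I ≈ 354 W/m²

Unpolarized light through the first polarizer → I₁ = 1460 W/m²/2 = 730 W/m², polarized at 30°.
I₂ = I₁ · cos²(34°) = 730 · 0.6873 = 501.7 W/m².
I₃ = I₂ · cos²(30°) = 501.7 · 0.75 = 376.3 W/m².
I₄ = I₃ · cos²(14°) = 376.3 · 0.9415 = 354.3 W/m².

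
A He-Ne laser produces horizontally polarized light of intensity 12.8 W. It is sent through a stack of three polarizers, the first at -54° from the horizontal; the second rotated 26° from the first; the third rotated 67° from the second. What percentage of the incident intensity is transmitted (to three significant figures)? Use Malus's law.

By Malus's law, I₁ = 12.8 W · cos²(54°) = 4.422 W.
I₂ = I₁ · cos²(26°) = 4.422 · 0.8078 = 3.572 W.
I₃ = I₂ · cos²(67°) = 3.572 · 0.1527 = 0.5454 W.
That is 4.261% of the incident intensity.

≈ 4.26%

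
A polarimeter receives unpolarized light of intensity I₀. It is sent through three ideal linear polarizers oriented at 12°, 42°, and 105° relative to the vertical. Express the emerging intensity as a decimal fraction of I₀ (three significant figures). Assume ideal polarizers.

≈ 0.0773 I₀

Unpolarized light through the first polarizer → I₁ = ½ I₀, now polarized at 12°.
I₂ = I₁ cos²(42° − 12°) = 0.5 I₀ · cos²(30°) = 0.375 I₀.
I₃ = I₂ cos²(105° − 42°) = 0.375 I₀ · cos²(63°) = 0.07729 I₀.
Transmitted fraction = 0.07729.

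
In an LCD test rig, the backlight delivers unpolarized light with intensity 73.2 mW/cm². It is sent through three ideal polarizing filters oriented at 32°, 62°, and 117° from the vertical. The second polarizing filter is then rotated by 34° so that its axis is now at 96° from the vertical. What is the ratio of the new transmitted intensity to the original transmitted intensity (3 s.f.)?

Before rotation:
Unpolarized light through the first polarizer → I₁ = ½ I₀, now polarized at 32°.
I₂ = I₁ cos²(62° − 32°) = 0.5 I₀ · cos²(30°) = 0.375 I₀.
I₃ = I₂ cos²(117° − 62°) = 0.375 I₀ · cos²(55°) = 0.1234 I₀.
After rotation:
Unpolarized light through the first polarizer → I₁ = ½ I₀, now polarized at 32°.
I₂ = I₁ cos²(96° − 32°) = 0.5 I₀ · cos²(64°) = 0.09608 I₀.
I₃ = I₂ cos²(117° − 96°) = 0.09608 I₀ · cos²(21°) = 0.08374 I₀.
Ratio = 0.08374 / 0.1234 = 0.6788.

I_new/I_old ≈ 0.679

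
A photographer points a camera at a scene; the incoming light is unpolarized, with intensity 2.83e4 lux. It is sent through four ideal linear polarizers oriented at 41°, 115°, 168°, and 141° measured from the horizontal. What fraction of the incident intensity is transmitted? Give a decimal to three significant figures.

Unpolarized light through the first polarizer → I₁ = 2.83e4 lux/2 = 1.415e+04 lux, polarized at 41°.
I₂ = I₁ · cos²(74°) = 1.415e+04 · 0.07598 = 1075 lux.
I₃ = I₂ · cos²(53°) = 1075 · 0.3622 = 389.4 lux.
I₄ = I₃ · cos²(27°) = 389.4 · 0.7939 = 309.1 lux.
Transmitted fraction = 0.01092.

I/I₀ ≈ 0.0109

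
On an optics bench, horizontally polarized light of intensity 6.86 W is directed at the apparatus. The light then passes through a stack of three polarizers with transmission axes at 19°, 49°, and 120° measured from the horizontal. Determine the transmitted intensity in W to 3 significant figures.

I₁ = 6.86 W · cos²(19°) = 6.133 W.
I₂ = I₁ · cos²(30°) = 6.133 · 0.75 = 4.6 W.
I₃ = I₂ · cos²(71°) = 4.6 · 0.106 = 0.4875 W.

I ≈ 0.488 W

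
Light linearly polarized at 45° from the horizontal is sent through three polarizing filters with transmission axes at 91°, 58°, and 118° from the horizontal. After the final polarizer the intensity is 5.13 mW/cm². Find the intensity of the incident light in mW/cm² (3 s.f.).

I₀ ≈ 60.5 mW/cm²

By Malus's law, I₁ = I₀ cos²(91° − 45°) = I₀ cos²(46°) = 0.4826 I₀.
I₂ = I₁ cos²(58° − 91°) = 0.4826 I₀ · cos²(33°) = 0.3394 I₀.
I₃ = I₂ cos²(118° − 58°) = 0.3394 I₀ · cos²(60°) = 0.08485 I₀.
So 5.13 mW/cm² = 0.08485 I₀, giving I₀ = 5.13/0.08485 = 60.46 mW/cm².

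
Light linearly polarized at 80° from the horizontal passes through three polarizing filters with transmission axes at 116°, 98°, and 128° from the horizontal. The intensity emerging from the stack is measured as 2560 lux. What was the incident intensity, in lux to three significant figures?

By Malus's law, I₁ = I₀ cos²(116° − 80°) = I₀ cos²(36°) = 0.6545 I₀.
I₂ = I₁ cos²(98° − 116°) = 0.6545 I₀ · cos²(18°) = 0.592 I₀.
I₃ = I₂ cos²(128° − 98°) = 0.592 I₀ · cos²(30°) = 0.444 I₀.
So 2560 lux = 0.444 I₀, giving I₀ = 2560/0.444 = 5766 lux.

I₀ ≈ 5770 lux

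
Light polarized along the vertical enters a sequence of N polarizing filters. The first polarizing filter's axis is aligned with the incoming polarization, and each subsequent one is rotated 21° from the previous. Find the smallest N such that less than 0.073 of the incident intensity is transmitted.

N = 21

First polarizer is aligned with the polarization: full transmission.
Each further stage multiplies by cos²(21°) = 0.8716.
After N polarizers: T = 0.8716^(N−1). Require T < 0.073 ⇒ N−1 > ln(0.073)/ln(0.8716) = 19.04, so N−1 ≥ 20 and N = 21.
Check: N=21 gives T = 0.06398 < 0.073; N=20 gives T = 0.07341.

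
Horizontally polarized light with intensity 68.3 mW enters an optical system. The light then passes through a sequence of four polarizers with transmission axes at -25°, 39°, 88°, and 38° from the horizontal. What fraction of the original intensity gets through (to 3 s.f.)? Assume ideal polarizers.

I₁ = 68.3 mW · cos²(25°) = 56.1 mW.
I₂ = I₁ · cos²(64°) = 56.1 · 0.1922 = 10.78 mW.
I₃ = I₂ · cos²(49°) = 10.78 · 0.4304 = 4.64 mW.
I₄ = I₃ · cos²(50°) = 4.64 · 0.4132 = 1.917 mW.
Transmitted fraction = 0.02807.

I/I₀ ≈ 0.0281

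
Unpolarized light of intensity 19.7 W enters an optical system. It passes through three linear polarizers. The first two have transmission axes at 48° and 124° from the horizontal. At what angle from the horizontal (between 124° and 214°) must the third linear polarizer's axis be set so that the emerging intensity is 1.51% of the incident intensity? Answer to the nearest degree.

θ ≈ 168°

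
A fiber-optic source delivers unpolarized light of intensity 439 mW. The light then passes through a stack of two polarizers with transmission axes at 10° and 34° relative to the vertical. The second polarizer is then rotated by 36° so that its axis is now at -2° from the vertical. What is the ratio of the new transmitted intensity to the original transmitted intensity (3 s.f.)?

Before rotation:
Unpolarized light through the first polarizer → I₁ = ½ I₀, now polarized at 10°.
I₂ = I₁ cos²(34° − 10°) = 0.5 I₀ · cos²(24°) = 0.4173 I₀.
After rotation:
Unpolarized light through the first polarizer → I₁ = ½ I₀, now polarized at 10°.
I₂ = I₁ cos²(-2° − 10°) = 0.5 I₀ · cos²(12°) = 0.4784 I₀.
Ratio = 0.4784 / 0.4173 = 1.146.

I_new/I_old ≈ 1.15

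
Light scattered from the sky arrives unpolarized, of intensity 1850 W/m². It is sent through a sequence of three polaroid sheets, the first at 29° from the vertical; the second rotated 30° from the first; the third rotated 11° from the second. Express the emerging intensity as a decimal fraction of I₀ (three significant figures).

I/I₀ ≈ 0.361

Unpolarized light through the first polarizer → I₁ = 1850 W/m²/2 = 925 W/m², polarized at 29°.
I₂ = I₁ · cos²(30°) = 925 · 0.75 = 693.8 W/m².
I₃ = I₂ · cos²(11°) = 693.8 · 0.9636 = 668.5 W/m².
Transmitted fraction = 0.3613.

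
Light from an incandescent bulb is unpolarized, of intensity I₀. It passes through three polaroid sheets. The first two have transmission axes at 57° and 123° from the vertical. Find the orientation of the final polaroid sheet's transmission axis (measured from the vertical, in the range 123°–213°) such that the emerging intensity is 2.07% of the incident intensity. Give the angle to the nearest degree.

Unpolarized light through the first polarizer → I₁ = ½ I₀, now polarized at 57°.
I₂ = I₁ cos²(123° − 57°) = 0.5 I₀ · cos²(66°) = 0.08272 I₀.
Need I₃/I₀ = 0.0207, so cos²(θ − 123°) = 0.0207 / 0.08272 = 0.2502.
θ − 123° = arccos(√0.2502) = 60.0°, giving θ ≈ 123 + 60.0 = 183.0°.

θ ≈ 183°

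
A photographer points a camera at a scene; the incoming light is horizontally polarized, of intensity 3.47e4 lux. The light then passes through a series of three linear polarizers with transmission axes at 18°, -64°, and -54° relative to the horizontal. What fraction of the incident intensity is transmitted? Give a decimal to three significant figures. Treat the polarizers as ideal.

I₁ = 3.47e4 lux · cos²(18°) = 3.139e+04 lux.
I₂ = I₁ · cos²(82°) = 3.139e+04 · 0.01937 = 607.9 lux.
I₃ = I₂ · cos²(10°) = 607.9 · 0.9698 = 589.6 lux.
Transmitted fraction = 0.01699.

I/I₀ ≈ 0.0170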